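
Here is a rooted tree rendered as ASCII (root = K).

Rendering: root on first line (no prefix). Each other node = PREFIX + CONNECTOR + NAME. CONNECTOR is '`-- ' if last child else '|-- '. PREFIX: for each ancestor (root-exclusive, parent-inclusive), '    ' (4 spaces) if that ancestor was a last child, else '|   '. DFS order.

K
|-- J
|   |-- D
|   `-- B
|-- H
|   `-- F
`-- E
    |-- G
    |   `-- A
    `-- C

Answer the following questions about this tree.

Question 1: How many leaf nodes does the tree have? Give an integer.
Answer: 5

Derivation:
Leaves (nodes with no children): A, B, C, D, F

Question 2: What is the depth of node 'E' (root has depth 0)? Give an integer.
Path from root to E: K -> E
Depth = number of edges = 1

Answer: 1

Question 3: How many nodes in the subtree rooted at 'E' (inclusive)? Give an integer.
Answer: 4

Derivation:
Subtree rooted at E contains: A, C, E, G
Count = 4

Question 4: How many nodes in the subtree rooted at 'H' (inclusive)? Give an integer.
Subtree rooted at H contains: F, H
Count = 2

Answer: 2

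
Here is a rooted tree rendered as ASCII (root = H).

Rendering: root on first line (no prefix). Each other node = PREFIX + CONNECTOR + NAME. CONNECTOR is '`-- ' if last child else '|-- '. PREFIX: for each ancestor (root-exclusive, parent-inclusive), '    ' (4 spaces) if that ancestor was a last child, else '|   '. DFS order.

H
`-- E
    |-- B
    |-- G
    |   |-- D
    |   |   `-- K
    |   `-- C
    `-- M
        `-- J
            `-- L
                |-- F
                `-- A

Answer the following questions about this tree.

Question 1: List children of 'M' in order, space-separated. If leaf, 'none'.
Node M's children (from adjacency): J

Answer: J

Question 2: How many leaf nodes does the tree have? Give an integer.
Leaves (nodes with no children): A, B, C, F, K

Answer: 5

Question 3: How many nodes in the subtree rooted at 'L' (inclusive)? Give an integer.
Answer: 3

Derivation:
Subtree rooted at L contains: A, F, L
Count = 3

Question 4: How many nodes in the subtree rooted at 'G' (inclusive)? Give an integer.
Subtree rooted at G contains: C, D, G, K
Count = 4

Answer: 4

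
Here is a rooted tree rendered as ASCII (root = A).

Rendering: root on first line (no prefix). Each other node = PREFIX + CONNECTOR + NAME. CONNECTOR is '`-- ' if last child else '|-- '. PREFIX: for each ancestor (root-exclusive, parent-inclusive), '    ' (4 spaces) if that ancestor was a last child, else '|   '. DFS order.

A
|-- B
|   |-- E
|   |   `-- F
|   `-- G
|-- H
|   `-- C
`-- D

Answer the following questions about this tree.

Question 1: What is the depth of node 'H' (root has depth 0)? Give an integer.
Answer: 1

Derivation:
Path from root to H: A -> H
Depth = number of edges = 1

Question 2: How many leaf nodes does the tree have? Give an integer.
Answer: 4

Derivation:
Leaves (nodes with no children): C, D, F, G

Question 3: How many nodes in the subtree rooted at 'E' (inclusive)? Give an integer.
Subtree rooted at E contains: E, F
Count = 2

Answer: 2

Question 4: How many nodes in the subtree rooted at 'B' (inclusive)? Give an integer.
Answer: 4

Derivation:
Subtree rooted at B contains: B, E, F, G
Count = 4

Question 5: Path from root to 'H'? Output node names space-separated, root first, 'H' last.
Walk down from root: A -> H

Answer: A H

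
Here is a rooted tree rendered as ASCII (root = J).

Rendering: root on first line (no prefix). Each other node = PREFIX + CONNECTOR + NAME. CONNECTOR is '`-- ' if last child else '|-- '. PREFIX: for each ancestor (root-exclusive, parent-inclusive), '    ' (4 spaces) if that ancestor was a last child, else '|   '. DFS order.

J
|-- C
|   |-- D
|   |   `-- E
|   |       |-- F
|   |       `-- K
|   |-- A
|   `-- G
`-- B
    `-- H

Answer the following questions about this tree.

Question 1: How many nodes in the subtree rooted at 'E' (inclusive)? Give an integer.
Subtree rooted at E contains: E, F, K
Count = 3

Answer: 3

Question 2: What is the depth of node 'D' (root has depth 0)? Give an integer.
Path from root to D: J -> C -> D
Depth = number of edges = 2

Answer: 2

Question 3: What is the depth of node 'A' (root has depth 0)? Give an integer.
Path from root to A: J -> C -> A
Depth = number of edges = 2

Answer: 2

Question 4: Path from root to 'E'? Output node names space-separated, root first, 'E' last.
Answer: J C D E

Derivation:
Walk down from root: J -> C -> D -> E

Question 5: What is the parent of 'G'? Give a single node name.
Answer: C

Derivation:
Scan adjacency: G appears as child of C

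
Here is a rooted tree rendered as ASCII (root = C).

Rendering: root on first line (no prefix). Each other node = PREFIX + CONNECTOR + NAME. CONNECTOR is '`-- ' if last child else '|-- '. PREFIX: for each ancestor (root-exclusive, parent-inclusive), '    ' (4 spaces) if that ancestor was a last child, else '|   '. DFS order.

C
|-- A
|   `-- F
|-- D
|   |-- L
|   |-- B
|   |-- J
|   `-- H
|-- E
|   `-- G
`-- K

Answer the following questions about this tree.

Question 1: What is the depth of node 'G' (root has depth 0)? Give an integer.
Answer: 2

Derivation:
Path from root to G: C -> E -> G
Depth = number of edges = 2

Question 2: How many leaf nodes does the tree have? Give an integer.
Answer: 7

Derivation:
Leaves (nodes with no children): B, F, G, H, J, K, L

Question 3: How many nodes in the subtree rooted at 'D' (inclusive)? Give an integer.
Subtree rooted at D contains: B, D, H, J, L
Count = 5

Answer: 5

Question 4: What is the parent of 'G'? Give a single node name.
Scan adjacency: G appears as child of E

Answer: E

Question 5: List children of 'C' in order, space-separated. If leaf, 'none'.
Node C's children (from adjacency): A, D, E, K

Answer: A D E K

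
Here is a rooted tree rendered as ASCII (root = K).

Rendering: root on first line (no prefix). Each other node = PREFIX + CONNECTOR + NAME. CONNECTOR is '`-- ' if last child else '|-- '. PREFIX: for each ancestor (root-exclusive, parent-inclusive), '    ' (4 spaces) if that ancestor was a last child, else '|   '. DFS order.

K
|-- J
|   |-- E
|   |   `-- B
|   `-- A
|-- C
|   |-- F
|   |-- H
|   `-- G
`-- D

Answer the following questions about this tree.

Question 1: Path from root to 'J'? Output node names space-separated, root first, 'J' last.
Walk down from root: K -> J

Answer: K J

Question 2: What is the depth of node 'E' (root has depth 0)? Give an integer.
Path from root to E: K -> J -> E
Depth = number of edges = 2

Answer: 2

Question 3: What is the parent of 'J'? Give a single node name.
Answer: K

Derivation:
Scan adjacency: J appears as child of K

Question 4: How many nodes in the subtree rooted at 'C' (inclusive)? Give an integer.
Subtree rooted at C contains: C, F, G, H
Count = 4

Answer: 4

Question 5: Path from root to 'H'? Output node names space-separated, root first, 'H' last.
Answer: K C H

Derivation:
Walk down from root: K -> C -> H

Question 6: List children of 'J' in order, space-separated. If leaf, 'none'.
Node J's children (from adjacency): E, A

Answer: E A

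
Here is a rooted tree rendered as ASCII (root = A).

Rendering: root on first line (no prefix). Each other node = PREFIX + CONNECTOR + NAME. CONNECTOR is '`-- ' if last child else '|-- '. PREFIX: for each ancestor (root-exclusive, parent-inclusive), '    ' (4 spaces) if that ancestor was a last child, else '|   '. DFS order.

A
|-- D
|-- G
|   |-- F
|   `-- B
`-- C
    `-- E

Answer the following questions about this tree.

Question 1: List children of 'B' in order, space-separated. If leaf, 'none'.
Answer: none

Derivation:
Node B's children (from adjacency): (leaf)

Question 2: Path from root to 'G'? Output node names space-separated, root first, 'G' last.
Answer: A G

Derivation:
Walk down from root: A -> G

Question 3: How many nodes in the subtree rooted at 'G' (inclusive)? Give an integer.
Answer: 3

Derivation:
Subtree rooted at G contains: B, F, G
Count = 3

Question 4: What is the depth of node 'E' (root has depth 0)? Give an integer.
Path from root to E: A -> C -> E
Depth = number of edges = 2

Answer: 2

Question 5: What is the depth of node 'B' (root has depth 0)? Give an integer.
Path from root to B: A -> G -> B
Depth = number of edges = 2

Answer: 2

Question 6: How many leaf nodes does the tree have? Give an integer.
Leaves (nodes with no children): B, D, E, F

Answer: 4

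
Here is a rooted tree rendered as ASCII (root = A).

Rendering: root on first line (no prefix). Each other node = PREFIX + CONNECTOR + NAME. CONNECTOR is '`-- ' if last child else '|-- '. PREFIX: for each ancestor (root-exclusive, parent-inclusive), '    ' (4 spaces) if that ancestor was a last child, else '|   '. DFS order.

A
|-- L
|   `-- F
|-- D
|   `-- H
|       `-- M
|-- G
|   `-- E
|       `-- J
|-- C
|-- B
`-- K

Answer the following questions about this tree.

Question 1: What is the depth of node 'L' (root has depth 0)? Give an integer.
Answer: 1

Derivation:
Path from root to L: A -> L
Depth = number of edges = 1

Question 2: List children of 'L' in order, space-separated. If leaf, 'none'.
Node L's children (from adjacency): F

Answer: F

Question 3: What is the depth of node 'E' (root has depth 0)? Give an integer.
Answer: 2

Derivation:
Path from root to E: A -> G -> E
Depth = number of edges = 2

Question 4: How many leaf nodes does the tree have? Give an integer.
Answer: 6

Derivation:
Leaves (nodes with no children): B, C, F, J, K, M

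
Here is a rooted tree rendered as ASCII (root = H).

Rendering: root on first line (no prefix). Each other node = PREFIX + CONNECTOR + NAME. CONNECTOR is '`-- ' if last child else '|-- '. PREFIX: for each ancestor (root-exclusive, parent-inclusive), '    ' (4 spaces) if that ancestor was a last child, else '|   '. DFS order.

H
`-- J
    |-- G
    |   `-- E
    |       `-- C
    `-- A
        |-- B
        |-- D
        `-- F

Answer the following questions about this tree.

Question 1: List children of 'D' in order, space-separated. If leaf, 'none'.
Answer: none

Derivation:
Node D's children (from adjacency): (leaf)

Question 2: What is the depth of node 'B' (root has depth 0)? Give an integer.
Path from root to B: H -> J -> A -> B
Depth = number of edges = 3

Answer: 3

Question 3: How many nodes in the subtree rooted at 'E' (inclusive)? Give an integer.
Answer: 2

Derivation:
Subtree rooted at E contains: C, E
Count = 2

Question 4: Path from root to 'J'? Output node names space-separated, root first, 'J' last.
Answer: H J

Derivation:
Walk down from root: H -> J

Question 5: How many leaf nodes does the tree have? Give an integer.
Leaves (nodes with no children): B, C, D, F

Answer: 4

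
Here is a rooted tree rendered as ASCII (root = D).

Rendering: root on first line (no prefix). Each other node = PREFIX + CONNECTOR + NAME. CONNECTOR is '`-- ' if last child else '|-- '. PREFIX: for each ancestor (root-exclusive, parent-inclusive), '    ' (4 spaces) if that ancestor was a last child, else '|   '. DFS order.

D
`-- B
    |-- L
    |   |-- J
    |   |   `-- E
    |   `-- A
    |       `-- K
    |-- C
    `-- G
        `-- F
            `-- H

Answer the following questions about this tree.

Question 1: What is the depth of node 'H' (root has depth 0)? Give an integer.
Answer: 4

Derivation:
Path from root to H: D -> B -> G -> F -> H
Depth = number of edges = 4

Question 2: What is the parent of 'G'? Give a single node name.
Answer: B

Derivation:
Scan adjacency: G appears as child of B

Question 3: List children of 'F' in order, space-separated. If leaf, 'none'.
Node F's children (from adjacency): H

Answer: H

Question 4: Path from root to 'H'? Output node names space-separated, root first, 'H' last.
Answer: D B G F H

Derivation:
Walk down from root: D -> B -> G -> F -> H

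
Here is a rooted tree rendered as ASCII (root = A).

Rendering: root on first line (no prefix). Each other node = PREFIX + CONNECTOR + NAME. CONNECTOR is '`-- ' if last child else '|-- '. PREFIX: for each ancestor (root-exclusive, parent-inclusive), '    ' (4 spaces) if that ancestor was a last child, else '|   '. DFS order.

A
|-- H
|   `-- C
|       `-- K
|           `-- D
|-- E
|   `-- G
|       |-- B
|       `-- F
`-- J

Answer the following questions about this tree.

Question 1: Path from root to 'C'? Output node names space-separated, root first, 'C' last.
Answer: A H C

Derivation:
Walk down from root: A -> H -> C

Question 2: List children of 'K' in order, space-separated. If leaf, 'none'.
Node K's children (from adjacency): D

Answer: D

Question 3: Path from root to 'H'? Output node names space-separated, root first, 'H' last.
Walk down from root: A -> H

Answer: A H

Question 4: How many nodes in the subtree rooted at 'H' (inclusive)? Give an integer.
Answer: 4

Derivation:
Subtree rooted at H contains: C, D, H, K
Count = 4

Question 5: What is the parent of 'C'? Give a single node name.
Scan adjacency: C appears as child of H

Answer: H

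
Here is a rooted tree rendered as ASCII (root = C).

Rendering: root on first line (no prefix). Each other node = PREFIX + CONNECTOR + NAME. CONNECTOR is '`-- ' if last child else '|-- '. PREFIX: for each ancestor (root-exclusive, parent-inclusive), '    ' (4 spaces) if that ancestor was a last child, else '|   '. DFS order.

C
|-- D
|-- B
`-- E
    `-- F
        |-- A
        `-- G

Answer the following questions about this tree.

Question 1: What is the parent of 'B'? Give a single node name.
Answer: C

Derivation:
Scan adjacency: B appears as child of C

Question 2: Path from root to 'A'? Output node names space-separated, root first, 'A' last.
Answer: C E F A

Derivation:
Walk down from root: C -> E -> F -> A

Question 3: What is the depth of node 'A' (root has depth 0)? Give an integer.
Answer: 3

Derivation:
Path from root to A: C -> E -> F -> A
Depth = number of edges = 3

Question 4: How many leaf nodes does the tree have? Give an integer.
Answer: 4

Derivation:
Leaves (nodes with no children): A, B, D, G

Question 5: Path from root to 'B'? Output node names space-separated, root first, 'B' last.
Walk down from root: C -> B

Answer: C B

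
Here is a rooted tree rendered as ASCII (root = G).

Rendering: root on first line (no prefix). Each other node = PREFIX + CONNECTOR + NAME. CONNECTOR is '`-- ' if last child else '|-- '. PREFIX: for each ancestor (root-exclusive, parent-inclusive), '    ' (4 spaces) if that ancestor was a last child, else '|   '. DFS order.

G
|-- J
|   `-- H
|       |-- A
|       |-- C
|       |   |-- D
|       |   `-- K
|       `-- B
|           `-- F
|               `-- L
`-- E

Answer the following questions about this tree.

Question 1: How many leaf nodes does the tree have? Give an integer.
Answer: 5

Derivation:
Leaves (nodes with no children): A, D, E, K, L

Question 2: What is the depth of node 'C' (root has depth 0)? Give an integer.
Answer: 3

Derivation:
Path from root to C: G -> J -> H -> C
Depth = number of edges = 3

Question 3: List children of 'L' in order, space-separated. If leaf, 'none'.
Answer: none

Derivation:
Node L's children (from adjacency): (leaf)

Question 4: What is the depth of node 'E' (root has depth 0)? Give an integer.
Path from root to E: G -> E
Depth = number of edges = 1

Answer: 1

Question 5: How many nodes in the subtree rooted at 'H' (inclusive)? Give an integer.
Subtree rooted at H contains: A, B, C, D, F, H, K, L
Count = 8

Answer: 8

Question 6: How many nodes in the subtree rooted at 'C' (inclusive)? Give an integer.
Answer: 3

Derivation:
Subtree rooted at C contains: C, D, K
Count = 3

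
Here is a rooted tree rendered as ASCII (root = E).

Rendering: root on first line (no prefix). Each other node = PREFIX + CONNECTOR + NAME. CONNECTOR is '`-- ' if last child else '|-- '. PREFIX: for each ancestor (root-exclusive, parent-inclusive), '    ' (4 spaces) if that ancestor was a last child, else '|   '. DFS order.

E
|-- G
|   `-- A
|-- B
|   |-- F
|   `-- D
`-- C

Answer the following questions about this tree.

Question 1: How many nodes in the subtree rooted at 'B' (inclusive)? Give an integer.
Answer: 3

Derivation:
Subtree rooted at B contains: B, D, F
Count = 3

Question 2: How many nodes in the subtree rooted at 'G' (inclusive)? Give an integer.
Answer: 2

Derivation:
Subtree rooted at G contains: A, G
Count = 2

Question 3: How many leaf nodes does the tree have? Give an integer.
Answer: 4

Derivation:
Leaves (nodes with no children): A, C, D, F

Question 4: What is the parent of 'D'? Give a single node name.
Answer: B

Derivation:
Scan adjacency: D appears as child of B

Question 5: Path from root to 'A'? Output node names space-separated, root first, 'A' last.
Answer: E G A

Derivation:
Walk down from root: E -> G -> A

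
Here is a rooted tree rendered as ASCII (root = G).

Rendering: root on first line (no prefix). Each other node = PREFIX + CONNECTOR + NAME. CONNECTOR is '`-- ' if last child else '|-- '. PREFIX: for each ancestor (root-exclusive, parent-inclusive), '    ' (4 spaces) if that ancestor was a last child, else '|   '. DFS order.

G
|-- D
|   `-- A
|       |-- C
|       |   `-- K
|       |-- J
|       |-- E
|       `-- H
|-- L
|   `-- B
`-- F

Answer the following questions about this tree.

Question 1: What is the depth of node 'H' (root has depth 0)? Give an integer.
Path from root to H: G -> D -> A -> H
Depth = number of edges = 3

Answer: 3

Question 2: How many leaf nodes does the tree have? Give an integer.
Answer: 6

Derivation:
Leaves (nodes with no children): B, E, F, H, J, K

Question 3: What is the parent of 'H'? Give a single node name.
Scan adjacency: H appears as child of A

Answer: A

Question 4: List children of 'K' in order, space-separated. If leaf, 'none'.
Node K's children (from adjacency): (leaf)

Answer: none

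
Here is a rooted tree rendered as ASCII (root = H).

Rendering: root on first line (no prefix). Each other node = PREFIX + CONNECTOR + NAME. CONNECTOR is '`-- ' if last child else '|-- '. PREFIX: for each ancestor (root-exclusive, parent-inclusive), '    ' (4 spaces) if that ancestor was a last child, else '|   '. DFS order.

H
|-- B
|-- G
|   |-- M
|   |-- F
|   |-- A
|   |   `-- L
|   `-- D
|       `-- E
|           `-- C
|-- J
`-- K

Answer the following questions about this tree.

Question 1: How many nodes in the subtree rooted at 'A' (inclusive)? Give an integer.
Answer: 2

Derivation:
Subtree rooted at A contains: A, L
Count = 2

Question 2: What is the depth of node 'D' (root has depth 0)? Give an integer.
Answer: 2

Derivation:
Path from root to D: H -> G -> D
Depth = number of edges = 2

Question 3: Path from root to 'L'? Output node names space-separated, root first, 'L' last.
Walk down from root: H -> G -> A -> L

Answer: H G A L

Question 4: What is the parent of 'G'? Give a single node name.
Scan adjacency: G appears as child of H

Answer: H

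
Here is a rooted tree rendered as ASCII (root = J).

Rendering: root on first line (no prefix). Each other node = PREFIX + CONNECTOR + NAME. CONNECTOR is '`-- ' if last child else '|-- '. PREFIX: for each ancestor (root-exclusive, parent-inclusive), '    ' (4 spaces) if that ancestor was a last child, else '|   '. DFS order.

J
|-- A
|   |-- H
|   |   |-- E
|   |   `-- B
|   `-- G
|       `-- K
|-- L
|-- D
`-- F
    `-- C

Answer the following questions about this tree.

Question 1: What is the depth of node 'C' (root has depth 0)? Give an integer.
Path from root to C: J -> F -> C
Depth = number of edges = 2

Answer: 2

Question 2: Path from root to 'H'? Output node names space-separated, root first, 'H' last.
Walk down from root: J -> A -> H

Answer: J A H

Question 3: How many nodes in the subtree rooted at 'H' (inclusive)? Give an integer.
Subtree rooted at H contains: B, E, H
Count = 3

Answer: 3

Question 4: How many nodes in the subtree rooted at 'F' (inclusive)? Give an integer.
Answer: 2

Derivation:
Subtree rooted at F contains: C, F
Count = 2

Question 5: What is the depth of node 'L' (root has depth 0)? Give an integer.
Path from root to L: J -> L
Depth = number of edges = 1

Answer: 1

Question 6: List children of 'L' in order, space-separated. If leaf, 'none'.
Node L's children (from adjacency): (leaf)

Answer: none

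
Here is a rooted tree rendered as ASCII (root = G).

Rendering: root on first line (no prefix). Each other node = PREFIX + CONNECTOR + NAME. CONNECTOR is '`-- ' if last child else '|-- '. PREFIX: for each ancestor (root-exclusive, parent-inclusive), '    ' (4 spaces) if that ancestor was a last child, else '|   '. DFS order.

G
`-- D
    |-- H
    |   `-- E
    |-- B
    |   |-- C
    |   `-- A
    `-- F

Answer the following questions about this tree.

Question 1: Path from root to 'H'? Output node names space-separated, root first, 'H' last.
Walk down from root: G -> D -> H

Answer: G D H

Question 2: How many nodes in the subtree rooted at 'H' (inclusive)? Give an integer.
Subtree rooted at H contains: E, H
Count = 2

Answer: 2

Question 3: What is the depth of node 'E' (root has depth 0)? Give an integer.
Answer: 3

Derivation:
Path from root to E: G -> D -> H -> E
Depth = number of edges = 3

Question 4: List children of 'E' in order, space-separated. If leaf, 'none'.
Node E's children (from adjacency): (leaf)

Answer: none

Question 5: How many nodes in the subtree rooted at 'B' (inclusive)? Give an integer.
Answer: 3

Derivation:
Subtree rooted at B contains: A, B, C
Count = 3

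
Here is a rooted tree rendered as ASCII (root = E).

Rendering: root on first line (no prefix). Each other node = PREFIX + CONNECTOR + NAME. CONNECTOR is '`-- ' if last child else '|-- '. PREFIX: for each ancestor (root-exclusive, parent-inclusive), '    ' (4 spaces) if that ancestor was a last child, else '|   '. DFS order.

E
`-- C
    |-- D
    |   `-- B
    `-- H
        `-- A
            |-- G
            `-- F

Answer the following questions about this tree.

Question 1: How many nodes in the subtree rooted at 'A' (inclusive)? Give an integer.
Subtree rooted at A contains: A, F, G
Count = 3

Answer: 3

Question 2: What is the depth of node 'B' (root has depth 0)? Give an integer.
Path from root to B: E -> C -> D -> B
Depth = number of edges = 3

Answer: 3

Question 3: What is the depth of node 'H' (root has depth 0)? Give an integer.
Answer: 2

Derivation:
Path from root to H: E -> C -> H
Depth = number of edges = 2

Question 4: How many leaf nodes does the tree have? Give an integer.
Leaves (nodes with no children): B, F, G

Answer: 3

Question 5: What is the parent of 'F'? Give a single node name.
Scan adjacency: F appears as child of A

Answer: A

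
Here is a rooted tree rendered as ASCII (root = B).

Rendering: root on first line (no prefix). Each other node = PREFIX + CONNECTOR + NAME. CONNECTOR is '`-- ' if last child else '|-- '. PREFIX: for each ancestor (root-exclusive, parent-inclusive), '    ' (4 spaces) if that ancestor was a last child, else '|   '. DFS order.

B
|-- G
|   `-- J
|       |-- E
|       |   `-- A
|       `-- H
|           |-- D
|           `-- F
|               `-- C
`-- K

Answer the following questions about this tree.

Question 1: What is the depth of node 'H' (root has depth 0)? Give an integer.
Answer: 3

Derivation:
Path from root to H: B -> G -> J -> H
Depth = number of edges = 3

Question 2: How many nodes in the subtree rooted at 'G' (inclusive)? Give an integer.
Subtree rooted at G contains: A, C, D, E, F, G, H, J
Count = 8

Answer: 8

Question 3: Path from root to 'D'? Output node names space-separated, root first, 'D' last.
Answer: B G J H D

Derivation:
Walk down from root: B -> G -> J -> H -> D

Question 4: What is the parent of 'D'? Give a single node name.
Scan adjacency: D appears as child of H

Answer: H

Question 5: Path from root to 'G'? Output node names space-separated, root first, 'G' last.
Answer: B G

Derivation:
Walk down from root: B -> G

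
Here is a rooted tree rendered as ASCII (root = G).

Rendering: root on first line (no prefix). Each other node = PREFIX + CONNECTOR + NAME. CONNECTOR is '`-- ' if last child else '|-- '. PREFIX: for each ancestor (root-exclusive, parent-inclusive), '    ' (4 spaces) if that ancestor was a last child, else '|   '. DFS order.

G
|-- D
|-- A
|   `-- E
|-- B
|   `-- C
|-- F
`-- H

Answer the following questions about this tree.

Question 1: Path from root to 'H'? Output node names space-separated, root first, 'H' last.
Answer: G H

Derivation:
Walk down from root: G -> H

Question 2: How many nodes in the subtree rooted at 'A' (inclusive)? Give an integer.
Subtree rooted at A contains: A, E
Count = 2

Answer: 2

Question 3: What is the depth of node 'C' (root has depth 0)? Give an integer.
Path from root to C: G -> B -> C
Depth = number of edges = 2

Answer: 2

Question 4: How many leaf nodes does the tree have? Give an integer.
Answer: 5

Derivation:
Leaves (nodes with no children): C, D, E, F, H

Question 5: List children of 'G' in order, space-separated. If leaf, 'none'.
Answer: D A B F H

Derivation:
Node G's children (from adjacency): D, A, B, F, H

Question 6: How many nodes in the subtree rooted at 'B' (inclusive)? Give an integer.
Subtree rooted at B contains: B, C
Count = 2

Answer: 2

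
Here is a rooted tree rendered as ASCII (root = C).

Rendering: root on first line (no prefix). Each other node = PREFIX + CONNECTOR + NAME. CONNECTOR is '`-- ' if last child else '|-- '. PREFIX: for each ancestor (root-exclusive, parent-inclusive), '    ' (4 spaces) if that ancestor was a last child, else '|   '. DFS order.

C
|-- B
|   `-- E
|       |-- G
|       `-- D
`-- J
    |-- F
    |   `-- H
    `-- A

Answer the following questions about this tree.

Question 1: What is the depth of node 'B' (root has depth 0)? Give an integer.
Answer: 1

Derivation:
Path from root to B: C -> B
Depth = number of edges = 1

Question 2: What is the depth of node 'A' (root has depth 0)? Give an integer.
Path from root to A: C -> J -> A
Depth = number of edges = 2

Answer: 2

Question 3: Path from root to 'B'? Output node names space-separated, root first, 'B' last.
Answer: C B

Derivation:
Walk down from root: C -> B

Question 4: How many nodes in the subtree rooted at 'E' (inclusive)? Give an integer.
Subtree rooted at E contains: D, E, G
Count = 3

Answer: 3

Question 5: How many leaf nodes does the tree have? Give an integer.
Answer: 4

Derivation:
Leaves (nodes with no children): A, D, G, H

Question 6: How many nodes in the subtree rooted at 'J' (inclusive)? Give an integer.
Subtree rooted at J contains: A, F, H, J
Count = 4

Answer: 4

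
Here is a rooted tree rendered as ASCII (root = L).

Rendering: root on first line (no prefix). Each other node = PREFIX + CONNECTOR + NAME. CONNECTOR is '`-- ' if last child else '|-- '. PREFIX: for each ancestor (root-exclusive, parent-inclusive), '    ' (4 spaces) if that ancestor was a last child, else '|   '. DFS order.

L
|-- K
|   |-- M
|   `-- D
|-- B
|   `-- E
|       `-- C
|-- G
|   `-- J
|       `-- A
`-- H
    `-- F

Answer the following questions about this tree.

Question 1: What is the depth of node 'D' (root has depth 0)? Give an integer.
Answer: 2

Derivation:
Path from root to D: L -> K -> D
Depth = number of edges = 2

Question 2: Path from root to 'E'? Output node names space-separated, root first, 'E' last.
Walk down from root: L -> B -> E

Answer: L B E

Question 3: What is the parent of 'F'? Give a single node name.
Answer: H

Derivation:
Scan adjacency: F appears as child of H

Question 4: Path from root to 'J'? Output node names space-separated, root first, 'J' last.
Answer: L G J

Derivation:
Walk down from root: L -> G -> J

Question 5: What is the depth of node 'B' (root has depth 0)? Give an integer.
Answer: 1

Derivation:
Path from root to B: L -> B
Depth = number of edges = 1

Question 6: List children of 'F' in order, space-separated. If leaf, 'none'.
Answer: none

Derivation:
Node F's children (from adjacency): (leaf)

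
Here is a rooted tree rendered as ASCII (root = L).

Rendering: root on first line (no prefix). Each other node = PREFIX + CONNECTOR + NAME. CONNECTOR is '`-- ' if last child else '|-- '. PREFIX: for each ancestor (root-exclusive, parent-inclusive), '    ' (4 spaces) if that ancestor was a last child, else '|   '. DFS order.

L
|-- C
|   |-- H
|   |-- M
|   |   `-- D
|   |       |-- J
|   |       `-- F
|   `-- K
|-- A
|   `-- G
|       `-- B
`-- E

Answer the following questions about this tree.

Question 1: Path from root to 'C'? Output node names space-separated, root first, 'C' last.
Answer: L C

Derivation:
Walk down from root: L -> C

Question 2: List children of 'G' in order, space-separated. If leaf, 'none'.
Answer: B

Derivation:
Node G's children (from adjacency): B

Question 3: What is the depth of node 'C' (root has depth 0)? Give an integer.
Answer: 1

Derivation:
Path from root to C: L -> C
Depth = number of edges = 1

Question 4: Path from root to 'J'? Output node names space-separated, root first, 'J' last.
Walk down from root: L -> C -> M -> D -> J

Answer: L C M D J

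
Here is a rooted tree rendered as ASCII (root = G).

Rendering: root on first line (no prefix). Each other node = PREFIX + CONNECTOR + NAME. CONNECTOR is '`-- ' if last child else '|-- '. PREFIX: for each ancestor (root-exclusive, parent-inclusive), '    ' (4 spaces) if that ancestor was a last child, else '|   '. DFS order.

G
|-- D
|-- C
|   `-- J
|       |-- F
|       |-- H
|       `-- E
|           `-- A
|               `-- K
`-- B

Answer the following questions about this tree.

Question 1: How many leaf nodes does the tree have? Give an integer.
Leaves (nodes with no children): B, D, F, H, K

Answer: 5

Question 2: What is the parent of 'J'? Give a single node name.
Scan adjacency: J appears as child of C

Answer: C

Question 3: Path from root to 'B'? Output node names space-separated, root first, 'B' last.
Answer: G B

Derivation:
Walk down from root: G -> B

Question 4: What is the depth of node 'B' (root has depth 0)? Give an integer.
Path from root to B: G -> B
Depth = number of edges = 1

Answer: 1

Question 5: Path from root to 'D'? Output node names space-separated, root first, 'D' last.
Walk down from root: G -> D

Answer: G D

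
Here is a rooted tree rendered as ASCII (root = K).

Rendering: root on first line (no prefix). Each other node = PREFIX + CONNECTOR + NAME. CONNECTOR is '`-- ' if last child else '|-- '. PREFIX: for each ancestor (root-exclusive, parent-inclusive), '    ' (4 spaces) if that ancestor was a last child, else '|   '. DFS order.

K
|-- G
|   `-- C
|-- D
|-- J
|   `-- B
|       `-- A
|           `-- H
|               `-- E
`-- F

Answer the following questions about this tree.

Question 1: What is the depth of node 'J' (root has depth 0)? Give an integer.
Path from root to J: K -> J
Depth = number of edges = 1

Answer: 1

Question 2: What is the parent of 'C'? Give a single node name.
Scan adjacency: C appears as child of G

Answer: G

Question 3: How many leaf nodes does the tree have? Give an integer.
Answer: 4

Derivation:
Leaves (nodes with no children): C, D, E, F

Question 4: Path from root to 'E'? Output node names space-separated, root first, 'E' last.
Answer: K J B A H E

Derivation:
Walk down from root: K -> J -> B -> A -> H -> E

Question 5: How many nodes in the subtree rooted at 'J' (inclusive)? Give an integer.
Answer: 5

Derivation:
Subtree rooted at J contains: A, B, E, H, J
Count = 5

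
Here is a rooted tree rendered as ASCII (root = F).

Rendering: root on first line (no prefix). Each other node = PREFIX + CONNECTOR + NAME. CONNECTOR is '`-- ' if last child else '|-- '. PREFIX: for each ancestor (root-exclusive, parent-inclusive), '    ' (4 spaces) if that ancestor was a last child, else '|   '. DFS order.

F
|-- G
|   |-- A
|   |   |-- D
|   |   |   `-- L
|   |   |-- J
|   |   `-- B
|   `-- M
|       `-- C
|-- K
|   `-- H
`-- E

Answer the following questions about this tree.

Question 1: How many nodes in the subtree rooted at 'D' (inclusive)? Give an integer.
Subtree rooted at D contains: D, L
Count = 2

Answer: 2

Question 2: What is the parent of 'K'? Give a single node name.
Scan adjacency: K appears as child of F

Answer: F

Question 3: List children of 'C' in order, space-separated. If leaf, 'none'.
Answer: none

Derivation:
Node C's children (from adjacency): (leaf)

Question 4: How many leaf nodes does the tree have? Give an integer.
Answer: 6

Derivation:
Leaves (nodes with no children): B, C, E, H, J, L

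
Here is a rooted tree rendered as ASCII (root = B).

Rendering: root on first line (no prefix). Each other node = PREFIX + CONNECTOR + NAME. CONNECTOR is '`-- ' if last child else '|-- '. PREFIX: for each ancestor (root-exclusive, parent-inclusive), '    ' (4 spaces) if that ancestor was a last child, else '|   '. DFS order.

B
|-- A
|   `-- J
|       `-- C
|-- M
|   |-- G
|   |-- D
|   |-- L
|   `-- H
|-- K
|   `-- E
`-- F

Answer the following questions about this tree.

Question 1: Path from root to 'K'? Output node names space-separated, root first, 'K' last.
Walk down from root: B -> K

Answer: B K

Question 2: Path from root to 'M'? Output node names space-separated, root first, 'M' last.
Answer: B M

Derivation:
Walk down from root: B -> M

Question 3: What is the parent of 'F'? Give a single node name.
Answer: B

Derivation:
Scan adjacency: F appears as child of B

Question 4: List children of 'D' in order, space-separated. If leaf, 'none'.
Node D's children (from adjacency): (leaf)

Answer: none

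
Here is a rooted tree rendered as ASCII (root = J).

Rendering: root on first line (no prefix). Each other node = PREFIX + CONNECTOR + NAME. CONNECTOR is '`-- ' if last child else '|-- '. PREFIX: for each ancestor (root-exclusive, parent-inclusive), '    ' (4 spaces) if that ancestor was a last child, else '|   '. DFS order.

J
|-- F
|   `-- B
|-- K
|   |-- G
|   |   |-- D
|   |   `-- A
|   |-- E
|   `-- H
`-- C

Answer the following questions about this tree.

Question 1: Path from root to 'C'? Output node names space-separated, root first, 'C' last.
Answer: J C

Derivation:
Walk down from root: J -> C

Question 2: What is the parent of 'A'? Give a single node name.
Answer: G

Derivation:
Scan adjacency: A appears as child of G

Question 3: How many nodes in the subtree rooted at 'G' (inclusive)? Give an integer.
Subtree rooted at G contains: A, D, G
Count = 3

Answer: 3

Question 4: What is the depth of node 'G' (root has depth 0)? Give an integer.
Path from root to G: J -> K -> G
Depth = number of edges = 2

Answer: 2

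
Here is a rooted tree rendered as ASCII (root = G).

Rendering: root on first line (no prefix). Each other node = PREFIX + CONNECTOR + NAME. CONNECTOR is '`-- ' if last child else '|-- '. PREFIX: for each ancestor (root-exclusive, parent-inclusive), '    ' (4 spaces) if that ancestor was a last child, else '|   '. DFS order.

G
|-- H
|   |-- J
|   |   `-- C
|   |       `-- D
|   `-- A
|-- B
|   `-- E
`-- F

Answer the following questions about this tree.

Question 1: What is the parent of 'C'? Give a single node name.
Answer: J

Derivation:
Scan adjacency: C appears as child of J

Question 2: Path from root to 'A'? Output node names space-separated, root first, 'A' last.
Answer: G H A

Derivation:
Walk down from root: G -> H -> A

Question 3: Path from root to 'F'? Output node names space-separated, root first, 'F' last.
Walk down from root: G -> F

Answer: G F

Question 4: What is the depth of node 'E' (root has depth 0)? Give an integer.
Path from root to E: G -> B -> E
Depth = number of edges = 2

Answer: 2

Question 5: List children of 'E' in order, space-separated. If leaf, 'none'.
Answer: none

Derivation:
Node E's children (from adjacency): (leaf)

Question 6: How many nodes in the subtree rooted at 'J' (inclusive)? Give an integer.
Answer: 3

Derivation:
Subtree rooted at J contains: C, D, J
Count = 3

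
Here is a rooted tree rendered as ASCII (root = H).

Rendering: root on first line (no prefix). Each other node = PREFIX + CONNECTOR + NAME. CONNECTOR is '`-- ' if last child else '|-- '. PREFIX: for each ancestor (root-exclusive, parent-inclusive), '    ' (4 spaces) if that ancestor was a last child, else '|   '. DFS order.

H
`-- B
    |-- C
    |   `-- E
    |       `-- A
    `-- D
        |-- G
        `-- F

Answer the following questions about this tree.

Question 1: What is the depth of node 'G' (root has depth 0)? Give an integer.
Path from root to G: H -> B -> D -> G
Depth = number of edges = 3

Answer: 3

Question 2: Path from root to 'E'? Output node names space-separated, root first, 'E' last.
Walk down from root: H -> B -> C -> E

Answer: H B C E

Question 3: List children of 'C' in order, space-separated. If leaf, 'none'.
Node C's children (from adjacency): E

Answer: E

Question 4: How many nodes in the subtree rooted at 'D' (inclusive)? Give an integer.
Subtree rooted at D contains: D, F, G
Count = 3

Answer: 3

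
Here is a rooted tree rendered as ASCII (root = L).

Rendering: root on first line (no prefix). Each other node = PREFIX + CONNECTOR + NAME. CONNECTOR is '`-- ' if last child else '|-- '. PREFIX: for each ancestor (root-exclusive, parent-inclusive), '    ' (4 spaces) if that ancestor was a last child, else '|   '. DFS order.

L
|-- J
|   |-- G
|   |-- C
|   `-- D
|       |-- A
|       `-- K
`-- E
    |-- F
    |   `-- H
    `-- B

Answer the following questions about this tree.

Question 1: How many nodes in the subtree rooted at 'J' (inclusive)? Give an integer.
Subtree rooted at J contains: A, C, D, G, J, K
Count = 6

Answer: 6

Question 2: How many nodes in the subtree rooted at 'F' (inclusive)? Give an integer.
Subtree rooted at F contains: F, H
Count = 2

Answer: 2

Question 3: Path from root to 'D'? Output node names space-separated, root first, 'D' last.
Answer: L J D

Derivation:
Walk down from root: L -> J -> D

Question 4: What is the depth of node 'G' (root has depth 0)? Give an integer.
Path from root to G: L -> J -> G
Depth = number of edges = 2

Answer: 2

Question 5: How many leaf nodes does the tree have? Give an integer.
Answer: 6

Derivation:
Leaves (nodes with no children): A, B, C, G, H, K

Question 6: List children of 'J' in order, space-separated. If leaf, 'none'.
Node J's children (from adjacency): G, C, D

Answer: G C D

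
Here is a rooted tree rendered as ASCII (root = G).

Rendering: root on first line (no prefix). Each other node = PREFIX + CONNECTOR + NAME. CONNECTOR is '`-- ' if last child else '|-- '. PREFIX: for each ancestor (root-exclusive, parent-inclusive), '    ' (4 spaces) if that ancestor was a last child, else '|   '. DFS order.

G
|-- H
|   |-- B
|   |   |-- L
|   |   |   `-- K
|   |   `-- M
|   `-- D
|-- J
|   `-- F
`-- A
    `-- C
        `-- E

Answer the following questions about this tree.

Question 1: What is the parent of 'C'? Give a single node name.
Answer: A

Derivation:
Scan adjacency: C appears as child of A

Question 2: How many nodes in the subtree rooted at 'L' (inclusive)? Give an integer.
Subtree rooted at L contains: K, L
Count = 2

Answer: 2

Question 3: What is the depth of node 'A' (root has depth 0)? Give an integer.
Path from root to A: G -> A
Depth = number of edges = 1

Answer: 1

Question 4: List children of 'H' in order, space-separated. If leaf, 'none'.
Node H's children (from adjacency): B, D

Answer: B D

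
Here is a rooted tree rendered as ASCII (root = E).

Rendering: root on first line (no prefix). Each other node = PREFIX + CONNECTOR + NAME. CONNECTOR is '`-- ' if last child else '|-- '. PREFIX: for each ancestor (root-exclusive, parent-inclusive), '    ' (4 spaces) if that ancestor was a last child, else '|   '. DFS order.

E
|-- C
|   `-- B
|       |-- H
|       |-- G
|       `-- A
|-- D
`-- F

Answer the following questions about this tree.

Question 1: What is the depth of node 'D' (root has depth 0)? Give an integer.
Answer: 1

Derivation:
Path from root to D: E -> D
Depth = number of edges = 1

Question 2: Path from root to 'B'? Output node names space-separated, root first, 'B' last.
Answer: E C B

Derivation:
Walk down from root: E -> C -> B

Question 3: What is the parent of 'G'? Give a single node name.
Scan adjacency: G appears as child of B

Answer: B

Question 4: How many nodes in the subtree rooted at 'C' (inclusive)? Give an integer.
Answer: 5

Derivation:
Subtree rooted at C contains: A, B, C, G, H
Count = 5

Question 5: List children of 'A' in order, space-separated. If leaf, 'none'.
Answer: none

Derivation:
Node A's children (from adjacency): (leaf)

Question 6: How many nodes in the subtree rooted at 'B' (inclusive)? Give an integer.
Subtree rooted at B contains: A, B, G, H
Count = 4

Answer: 4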